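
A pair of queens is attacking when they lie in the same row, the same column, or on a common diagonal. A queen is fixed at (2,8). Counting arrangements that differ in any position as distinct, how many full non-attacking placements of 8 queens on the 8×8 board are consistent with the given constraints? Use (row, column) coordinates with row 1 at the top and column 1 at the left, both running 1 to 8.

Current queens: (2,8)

8

Branch on row 1: col 1 → 0; col 2 → 1; col 3 → 1; col 4 → 3; col 5 → 2; col 6 → 1.
Sum: 0 + 1 + 1 + 3 + 2 + 1 = 8.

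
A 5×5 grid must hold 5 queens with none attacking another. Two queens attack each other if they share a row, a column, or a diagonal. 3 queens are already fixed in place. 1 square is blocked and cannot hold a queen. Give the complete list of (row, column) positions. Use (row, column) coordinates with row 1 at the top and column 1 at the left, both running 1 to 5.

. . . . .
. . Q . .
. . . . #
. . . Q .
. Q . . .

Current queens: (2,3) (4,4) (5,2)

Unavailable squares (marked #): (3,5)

Row 1: attacked by (2,3)→{2,3,4}; (4,4)→{1,4}; (5,2)→{2}. Safe: 5. Place at column 5.
Row 3: attacked by (1,5)→{3,5}; (2,3)→{2,3,4}; (4,4)→{3,4,5}; (5,2)→{2,4}. Blocked: 5. Safe: 1. Place at column 1.
Columns [5, 3, 1, 4, 2], r−c [-4, -1, 2, 0, 3], r+c [6, 5, 4, 8, 7] are all distinct, so no two queens attack.

(1,5) (2,3) (3,1) (4,4) (5,2)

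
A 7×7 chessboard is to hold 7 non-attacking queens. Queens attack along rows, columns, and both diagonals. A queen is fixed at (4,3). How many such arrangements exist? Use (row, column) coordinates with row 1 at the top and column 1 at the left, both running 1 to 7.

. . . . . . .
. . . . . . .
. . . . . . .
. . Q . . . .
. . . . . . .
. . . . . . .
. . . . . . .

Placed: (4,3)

Branch on row 1: col 1 → 1; col 2 → 1; col 4 → 1; col 5 → 1; col 7 → 0.
Sum: 1 + 1 + 1 + 1 + 0 = 4.

4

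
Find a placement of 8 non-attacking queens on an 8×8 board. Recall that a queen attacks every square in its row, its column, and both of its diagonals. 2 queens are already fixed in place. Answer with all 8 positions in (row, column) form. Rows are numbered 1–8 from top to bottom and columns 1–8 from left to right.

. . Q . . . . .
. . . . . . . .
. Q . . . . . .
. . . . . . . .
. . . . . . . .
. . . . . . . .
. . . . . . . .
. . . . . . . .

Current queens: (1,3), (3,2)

(1,3) (2,5) (3,2) (4,8) (5,6) (6,4) (7,7) (8,1)

Row 2: attacked by (1,3)→{2,3,4}; (3,2)→{1,2,3}. Safe: 5, 6, 7, 8. Place at column 5.
Row 4: attacked by (1,3)→{3,6}; (2,5)→{3,5,7}; (3,2)→{1,2,3}. Safe: 4, 8. Place at column 8.
Row 5: attacked by (1,3)→{3,7}; (2,5)→{2,5,8}; (3,2)→{2,4}; (4,8)→{7,8}. Safe: 1, 6. Place at column 6.
Row 6: attacked by (1,3)→{3,8}; (2,5)→{1,5}; (3,2)→{2,5}; (4,8)→{6,8}; (5,6)→{5,6,7}. Safe: 4. Place at column 4.
Row 7: attacked by (1,3)→{3}; (2,5)→{5}; (3,2)→{2,6}; (4,8)→{5,8}; (5,6)→{4,6,8}; (6,4)→{3,4,5}. Safe: 1, 7. Place at column 7.
Row 8: attacked by (1,3)→{3}; (2,5)→{5}; (3,2)→{2,7}; (4,8)→{4,8}; (5,6)→{3,6}; (6,4)→{2,4,6}; (7,7)→{6,7,8}. Safe: 1. Place at column 1.
Columns [3, 5, 2, 8, 6, 4, 7, 1], r−c [-2, -3, 1, -4, -1, 2, 0, 7], r+c [4, 7, 5, 12, 11, 10, 14, 9] are all distinct, so no two queens attack.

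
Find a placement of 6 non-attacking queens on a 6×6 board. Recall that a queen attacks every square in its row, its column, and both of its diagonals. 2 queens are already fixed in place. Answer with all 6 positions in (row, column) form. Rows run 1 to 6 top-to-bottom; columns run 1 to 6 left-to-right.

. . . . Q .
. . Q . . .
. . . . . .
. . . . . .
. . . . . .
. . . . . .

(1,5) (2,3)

Row 3: attacked by (1,5)→{3,5}; (2,3)→{2,3,4}. Safe: 1, 6. Place at column 1.
Row 4: attacked by (1,5)→{2,5}; (2,3)→{1,3,5}; (3,1)→{1,2}. Safe: 4, 6. Place at column 6.
Row 5: attacked by (1,5)→{1,5}; (2,3)→{3,6}; (3,1)→{1,3}; (4,6)→{5,6}. Safe: 2, 4. Place at column 4.
Row 6: attacked by (1,5)→{5}; (2,3)→{3}; (3,1)→{1,4}; (4,6)→{4,6}; (5,4)→{3,4,5}. Safe: 2. Place at column 2.
Columns [5, 3, 1, 6, 4, 2], r−c [-4, -1, 2, -2, 1, 4], r+c [6, 5, 4, 10, 9, 8] are all distinct, so no two queens attack.

(1,5) (2,3) (3,1) (4,6) (5,4) (6,2)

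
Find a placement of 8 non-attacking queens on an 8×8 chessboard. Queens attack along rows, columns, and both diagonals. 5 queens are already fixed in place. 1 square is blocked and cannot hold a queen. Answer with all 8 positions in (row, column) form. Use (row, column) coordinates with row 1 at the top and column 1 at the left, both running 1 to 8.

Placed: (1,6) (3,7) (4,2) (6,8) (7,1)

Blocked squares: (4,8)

(1,6) (2,3) (3,7) (4,2) (5,4) (6,8) (7,1) (8,5)

Row 2: attacked by (1,6)→{5,6,7}; (3,7)→{6,7,8}; (4,2)→{2,4}; (6,8)→{4,8}; (7,1)→{1,6}. Safe: 3. Place at column 3.
Row 5: attacked by (1,6)→{2,6}; (2,3)→{3,6}; (3,7)→{5,7}; (4,2)→{1,2,3}; (6,8)→{7,8}; (7,1)→{1,3}. Safe: 4. Place at column 4.
Row 8: attacked by (1,6)→{6}; (2,3)→{3}; (3,7)→{2,7}; (4,2)→{2,6}; (5,4)→{1,4,7}; (6,8)→{6,8}; (7,1)→{1,2}. Safe: 5. Place at column 5.
Columns [6, 3, 7, 2, 4, 8, 1, 5], r−c [-5, -1, -4, 2, 1, -2, 6, 3], r+c [7, 5, 10, 6, 9, 14, 8, 13] are all distinct, so no two queens attack.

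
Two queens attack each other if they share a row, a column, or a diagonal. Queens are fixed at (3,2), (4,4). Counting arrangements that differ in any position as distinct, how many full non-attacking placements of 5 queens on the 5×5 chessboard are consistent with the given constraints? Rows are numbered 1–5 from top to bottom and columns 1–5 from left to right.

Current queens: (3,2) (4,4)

1

Branch on row 1: col 3 → 1; col 5 → 0.
Sum: 1 + 0 = 1.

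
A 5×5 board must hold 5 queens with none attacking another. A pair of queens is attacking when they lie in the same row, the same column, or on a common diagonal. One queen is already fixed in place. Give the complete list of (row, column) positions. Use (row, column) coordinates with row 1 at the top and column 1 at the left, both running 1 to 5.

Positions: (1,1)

(1,1) (2,4) (3,2) (4,5) (5,3)

Row 2: attacked by (1,1)→{1,2}. Safe: 3, 4, 5. Place at column 4.
Row 3: attacked by (1,1)→{1,3}; (2,4)→{3,4,5}. Safe: 2. Place at column 2.
Row 4: attacked by (1,1)→{1,4}; (2,4)→{2,4}; (3,2)→{1,2,3}. Safe: 5. Place at column 5.
Row 5: attacked by (1,1)→{1,5}; (2,4)→{1,4}; (3,2)→{2,4}; (4,5)→{4,5}. Safe: 3. Place at column 3.
Columns [1, 4, 2, 5, 3], r−c [0, -2, 1, -1, 2], r+c [2, 6, 5, 9, 8] are all distinct, so no two queens attack.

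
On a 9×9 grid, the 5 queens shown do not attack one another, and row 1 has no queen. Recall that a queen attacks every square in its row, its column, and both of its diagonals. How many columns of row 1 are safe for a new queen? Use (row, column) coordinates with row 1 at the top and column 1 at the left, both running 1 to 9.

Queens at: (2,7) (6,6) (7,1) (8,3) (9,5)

(2,7) attacks row 1 at column 7 and diagonals 6, 8.
(6,6) attacks row 1 at column 6 and diagonals 1.
(7,1) attacks row 1 at column 1 and diagonals 7.
(8,3) attacks row 1 at column 3.
(9,5) attacks row 1 at column 5.
Attacked columns: {1, 3, 5, 6, 7, 8}. Safe: {2, 4, 9}.

3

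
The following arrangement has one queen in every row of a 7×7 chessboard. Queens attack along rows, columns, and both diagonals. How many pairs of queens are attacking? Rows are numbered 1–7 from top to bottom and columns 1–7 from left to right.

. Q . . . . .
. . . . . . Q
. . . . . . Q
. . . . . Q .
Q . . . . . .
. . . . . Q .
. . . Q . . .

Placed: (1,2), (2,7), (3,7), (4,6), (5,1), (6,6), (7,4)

3

Same column: (2,7)–(3,7) (column 7); (4,6)–(6,6) (column 6).
Same diagonal: (3,7)–(4,6) (|3−4| = |7−6| = 1).
Total attacking pairs: 3.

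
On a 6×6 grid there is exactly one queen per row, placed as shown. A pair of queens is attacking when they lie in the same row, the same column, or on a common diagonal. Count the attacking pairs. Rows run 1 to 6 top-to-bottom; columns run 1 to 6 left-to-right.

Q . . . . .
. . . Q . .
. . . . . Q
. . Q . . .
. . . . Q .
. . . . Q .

Same column: (5,5)–(6,5) (column 5).
Same diagonal: (1,1)–(5,5) (|1−5| = |1−5| = 4); (4,3)–(6,5) (|4−6| = |3−5| = 2).
Total attacking pairs: 3.

3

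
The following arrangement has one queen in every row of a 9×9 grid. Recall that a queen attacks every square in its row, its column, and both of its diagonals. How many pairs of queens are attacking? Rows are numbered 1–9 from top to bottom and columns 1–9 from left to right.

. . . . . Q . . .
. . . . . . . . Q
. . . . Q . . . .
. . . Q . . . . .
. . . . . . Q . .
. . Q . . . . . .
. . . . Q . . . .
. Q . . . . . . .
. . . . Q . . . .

6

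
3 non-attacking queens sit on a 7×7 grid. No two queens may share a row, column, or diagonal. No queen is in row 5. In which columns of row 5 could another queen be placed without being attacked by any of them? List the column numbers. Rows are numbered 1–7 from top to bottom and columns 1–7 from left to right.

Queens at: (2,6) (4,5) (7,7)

(2,6) attacks row 5 at column 6 and diagonals 3.
(4,5) attacks row 5 at column 5 and diagonals 4, 6.
(7,7) attacks row 5 at column 7 and diagonals 5.
Attacked columns: {3, 4, 5, 6, 7}. Safe: {1, 2}.

columns 1, 2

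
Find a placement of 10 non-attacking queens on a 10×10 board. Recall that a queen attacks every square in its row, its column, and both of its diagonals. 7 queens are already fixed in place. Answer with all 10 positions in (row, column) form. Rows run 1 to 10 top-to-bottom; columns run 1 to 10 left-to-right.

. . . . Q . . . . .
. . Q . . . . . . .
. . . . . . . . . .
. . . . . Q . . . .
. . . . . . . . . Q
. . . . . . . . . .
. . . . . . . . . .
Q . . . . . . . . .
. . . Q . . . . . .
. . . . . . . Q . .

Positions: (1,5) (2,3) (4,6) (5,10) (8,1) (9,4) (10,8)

Row 3: attacked by (1,5)→{3,5,7}; (2,3)→{2,3,4}; (4,6)→{5,6,7}; (5,10)→{8,10}; (8,1)→{1,6}; (9,4)→{4,10}; (10,8)→{1,8}. Safe: 9. Place at column 9.
Row 6: attacked by (1,5)→{5,10}; (2,3)→{3,7}; (3,9)→{6,9}; (4,6)→{4,6,8}; (5,10)→{9,10}; (8,1)→{1,3}; (9,4)→{1,4,7}; (10,8)→{4,8}. Safe: 2. Place at column 2.
Row 7: attacked by (1,5)→{5}; (2,3)→{3,8}; (3,9)→{5,9}; (4,6)→{3,6,9}; (5,10)→{8,10}; (6,2)→{1,2,3}; (8,1)→{1,2}; (9,4)→{2,4,6}; (10,8)→{5,8}. Safe: 7. Place at column 7.
Columns [5, 3, 9, 6, 10, 2, 7, 1, 4, 8], r−c [-4, -1, -6, -2, -5, 4, 0, 7, 5, 2], r+c [6, 5, 12, 10, 15, 8, 14, 9, 13, 18] are all distinct, so no two queens attack.

(1,5) (2,3) (3,9) (4,6) (5,10) (6,2) (7,7) (8,1) (9,4) (10,8)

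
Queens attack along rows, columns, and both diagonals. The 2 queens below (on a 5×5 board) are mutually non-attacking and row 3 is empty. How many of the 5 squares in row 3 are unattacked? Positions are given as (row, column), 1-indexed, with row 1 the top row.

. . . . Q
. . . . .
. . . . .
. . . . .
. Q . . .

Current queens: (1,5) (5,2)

(1,5) attacks row 3 at column 5 and diagonals 3.
(5,2) attacks row 3 at column 2 and diagonals 4.
Attacked columns: {2, 3, 4, 5}. Safe: {1}.

1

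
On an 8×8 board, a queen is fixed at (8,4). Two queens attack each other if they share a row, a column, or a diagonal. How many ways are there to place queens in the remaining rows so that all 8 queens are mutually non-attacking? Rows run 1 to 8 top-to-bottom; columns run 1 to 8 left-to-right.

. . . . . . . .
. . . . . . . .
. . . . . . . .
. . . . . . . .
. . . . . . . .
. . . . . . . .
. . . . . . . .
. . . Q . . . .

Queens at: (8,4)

18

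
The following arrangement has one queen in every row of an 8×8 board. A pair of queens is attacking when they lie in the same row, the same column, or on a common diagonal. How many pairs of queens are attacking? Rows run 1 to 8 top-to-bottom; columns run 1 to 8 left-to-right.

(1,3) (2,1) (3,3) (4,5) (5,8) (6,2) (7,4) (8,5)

4

Same column: (1,3)–(3,3) (column 3); (4,5)–(8,5) (column 5).
Same diagonal: (5,8)–(8,5) (|5−8| = |8−5| = 3); (7,4)–(8,5) (|7−8| = |4−5| = 1).
Total attacking pairs: 4.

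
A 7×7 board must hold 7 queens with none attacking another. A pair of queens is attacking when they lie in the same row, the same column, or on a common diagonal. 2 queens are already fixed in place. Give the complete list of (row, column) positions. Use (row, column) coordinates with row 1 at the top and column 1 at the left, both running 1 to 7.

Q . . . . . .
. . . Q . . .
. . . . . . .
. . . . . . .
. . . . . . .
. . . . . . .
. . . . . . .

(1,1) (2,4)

Row 3: attacked by (1,1)→{1,3}; (2,4)→{3,4,5}. Safe: 2, 6, 7. Place at column 7.
Row 4: attacked by (1,1)→{1,4}; (2,4)→{2,4,6}; (3,7)→{6,7}. Safe: 3, 5. Place at column 3.
Row 5: attacked by (1,1)→{1,5}; (2,4)→{1,4,7}; (3,7)→{5,7}; (4,3)→{2,3,4}. Safe: 6. Place at column 6.
Row 6: attacked by (1,1)→{1,6}; (2,4)→{4}; (3,7)→{4,7}; (4,3)→{1,3,5}; (5,6)→{5,6,7}. Safe: 2. Place at column 2.
Row 7: attacked by (1,1)→{1,7}; (2,4)→{4}; (3,7)→{3,7}; (4,3)→{3,6}; (5,6)→{4,6}; (6,2)→{1,2,3}. Safe: 5. Place at column 5.
Columns [1, 4, 7, 3, 6, 2, 5], r−c [0, -2, -4, 1, -1, 4, 2], r+c [2, 6, 10, 7, 11, 8, 12] are all distinct, so no two queens attack.

(1,1) (2,4) (3,7) (4,3) (5,6) (6,2) (7,5)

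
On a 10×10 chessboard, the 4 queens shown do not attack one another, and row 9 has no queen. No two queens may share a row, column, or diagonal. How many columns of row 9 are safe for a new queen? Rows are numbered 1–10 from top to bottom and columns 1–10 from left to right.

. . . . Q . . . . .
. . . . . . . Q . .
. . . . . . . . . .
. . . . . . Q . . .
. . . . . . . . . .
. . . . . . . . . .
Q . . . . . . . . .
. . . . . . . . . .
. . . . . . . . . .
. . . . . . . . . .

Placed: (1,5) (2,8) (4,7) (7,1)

(1,5) attacks row 9 at column 5.
(2,8) attacks row 9 at column 8 and diagonals 1.
(4,7) attacks row 9 at column 7 and diagonals 2.
(7,1) attacks row 9 at column 1 and diagonals 3.
Attacked columns: {1, 2, 3, 5, 7, 8}. Safe: {4, 6, 9, 10}.

4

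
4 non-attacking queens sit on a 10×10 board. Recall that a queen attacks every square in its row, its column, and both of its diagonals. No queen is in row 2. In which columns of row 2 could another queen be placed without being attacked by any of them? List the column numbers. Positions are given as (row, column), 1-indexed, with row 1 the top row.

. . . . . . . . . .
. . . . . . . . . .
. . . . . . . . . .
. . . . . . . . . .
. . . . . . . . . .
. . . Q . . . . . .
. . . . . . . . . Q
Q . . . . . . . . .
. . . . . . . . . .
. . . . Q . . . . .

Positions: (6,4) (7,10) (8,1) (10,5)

columns 2, 3, 6, 9

(6,4) attacks row 2 at column 4 and diagonals 8.
(7,10) attacks row 2 at column 10 and diagonals 5.
(8,1) attacks row 2 at column 1 and diagonals 7.
(10,5) attacks row 2 at column 5.
Attacked columns: {1, 4, 5, 7, 8, 10}. Safe: {2, 3, 6, 9}.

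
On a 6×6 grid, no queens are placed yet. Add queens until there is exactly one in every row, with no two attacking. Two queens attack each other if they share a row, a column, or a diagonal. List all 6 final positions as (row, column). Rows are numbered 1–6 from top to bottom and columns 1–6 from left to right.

(1,3) (2,6) (3,2) (4,5) (5,1) (6,4)

Row 1: Safe: 1, 2, 3, 4, 5, 6. Place at column 3.
Row 2: attacked by (1,3)→{2,3,4}. Safe: 1, 5, 6. Place at column 6.
Row 3: attacked by (1,3)→{1,3,5}; (2,6)→{5,6}. Safe: 2, 4. Place at column 2.
Row 4: attacked by (1,3)→{3,6}; (2,6)→{4,6}; (3,2)→{1,2,3}. Safe: 5. Place at column 5.
Row 5: attacked by (1,3)→{3}; (2,6)→{3,6}; (3,2)→{2,4}; (4,5)→{4,5,6}. Safe: 1. Place at column 1.
Row 6: attacked by (1,3)→{3}; (2,6)→{2,6}; (3,2)→{2,5}; (4,5)→{3,5}; (5,1)→{1,2}. Safe: 4. Place at column 4.
Columns [3, 6, 2, 5, 1, 4], r−c [-2, -4, 1, -1, 4, 2], r+c [4, 8, 5, 9, 6, 10] are all distinct, so no two queens attack.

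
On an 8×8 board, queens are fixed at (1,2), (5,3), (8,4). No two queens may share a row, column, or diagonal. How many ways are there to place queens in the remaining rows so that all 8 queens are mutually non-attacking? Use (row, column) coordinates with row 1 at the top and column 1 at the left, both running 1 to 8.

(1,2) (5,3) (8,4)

2

Branch on row 2: col 5 → 1; col 7 → 0; col 8 → 1.
Sum: 1 + 0 + 1 = 2.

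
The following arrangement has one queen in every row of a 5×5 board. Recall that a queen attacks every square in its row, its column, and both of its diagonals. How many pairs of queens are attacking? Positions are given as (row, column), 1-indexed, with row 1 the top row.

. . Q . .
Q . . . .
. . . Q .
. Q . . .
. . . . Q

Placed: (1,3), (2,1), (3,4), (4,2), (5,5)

0

All columns are distinct and no two queens satisfy |Δrow| = |Δcol|, so no pair attacks.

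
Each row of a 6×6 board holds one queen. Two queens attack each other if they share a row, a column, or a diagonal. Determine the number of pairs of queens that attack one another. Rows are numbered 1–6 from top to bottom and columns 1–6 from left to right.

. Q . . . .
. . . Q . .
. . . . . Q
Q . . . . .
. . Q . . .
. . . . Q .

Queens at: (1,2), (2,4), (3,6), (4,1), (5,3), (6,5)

All columns are distinct and no two queens satisfy |Δrow| = |Δcol|, so no pair attacks.

0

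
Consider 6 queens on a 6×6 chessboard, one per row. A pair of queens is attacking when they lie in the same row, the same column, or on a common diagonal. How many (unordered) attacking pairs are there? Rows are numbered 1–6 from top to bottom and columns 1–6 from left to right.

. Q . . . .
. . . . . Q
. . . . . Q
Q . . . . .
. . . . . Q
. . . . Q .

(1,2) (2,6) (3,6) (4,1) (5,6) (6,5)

Same column: (2,6)–(3,6) (column 6); (2,6)–(5,6) (column 6); (3,6)–(5,6) (column 6).
Same diagonal: (1,2)–(5,6) (|1−5| = |2−6| = 4); (5,6)–(6,5) (|5−6| = |6−5| = 1).
Total attacking pairs: 5.

5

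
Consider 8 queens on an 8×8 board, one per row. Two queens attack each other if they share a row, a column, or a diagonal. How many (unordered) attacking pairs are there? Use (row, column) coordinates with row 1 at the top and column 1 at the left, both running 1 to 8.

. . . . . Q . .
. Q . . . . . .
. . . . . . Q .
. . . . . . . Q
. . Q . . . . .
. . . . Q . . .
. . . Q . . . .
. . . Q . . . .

4

Same column: (7,4)–(8,4) (column 4).
Same diagonal: (3,7)–(4,8) (|3−4| = |7−8| = 1); (4,8)–(8,4) (|4−8| = |8−4| = 4); (6,5)–(7,4) (|6−7| = |5−4| = 1).
Total attacking pairs: 4.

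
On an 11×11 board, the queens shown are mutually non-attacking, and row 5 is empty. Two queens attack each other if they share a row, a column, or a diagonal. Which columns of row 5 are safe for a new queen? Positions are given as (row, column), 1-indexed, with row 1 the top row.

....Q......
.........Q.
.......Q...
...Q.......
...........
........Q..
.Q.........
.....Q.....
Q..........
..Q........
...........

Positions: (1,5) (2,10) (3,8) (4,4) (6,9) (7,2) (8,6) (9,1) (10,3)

columns 11

(1,5) attacks row 5 at column 5 and diagonals 1, 9.
(2,10) attacks row 5 at column 10 and diagonals 7.
(3,8) attacks row 5 at column 8 and diagonals 6, 10.
(4,4) attacks row 5 at column 4 and diagonals 3, 5.
(6,9) attacks row 5 at column 9 and diagonals 8, 10.
(7,2) attacks row 5 at column 2 and diagonals 4.
(8,6) attacks row 5 at column 6 and diagonals 3, 9.
(9,1) attacks row 5 at column 1 and diagonals 5.
(10,3) attacks row 5 at column 3 and diagonals 8.
Attacked columns: {1, 2, 3, 4, 5, 6, 7, 8, 9, 10}. Safe: {11}.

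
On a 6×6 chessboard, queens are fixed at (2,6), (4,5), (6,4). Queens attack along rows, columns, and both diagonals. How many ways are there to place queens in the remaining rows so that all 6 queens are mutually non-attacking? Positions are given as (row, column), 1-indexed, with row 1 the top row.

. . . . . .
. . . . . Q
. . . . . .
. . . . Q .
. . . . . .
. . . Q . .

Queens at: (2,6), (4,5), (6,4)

1

Branch on row 1: col 1 → 0; col 3 → 1.
Sum: 0 + 1 = 1.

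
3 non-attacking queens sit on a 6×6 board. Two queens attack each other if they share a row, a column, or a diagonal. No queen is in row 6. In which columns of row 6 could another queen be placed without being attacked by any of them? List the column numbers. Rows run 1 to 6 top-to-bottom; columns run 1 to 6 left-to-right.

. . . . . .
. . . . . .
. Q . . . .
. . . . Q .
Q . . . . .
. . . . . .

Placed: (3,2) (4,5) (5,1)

columns 4, 6

(3,2) attacks row 6 at column 2 and diagonals 5.
(4,5) attacks row 6 at column 5 and diagonals 3.
(5,1) attacks row 6 at column 1 and diagonals 2.
Attacked columns: {1, 2, 3, 5}. Safe: {4, 6}.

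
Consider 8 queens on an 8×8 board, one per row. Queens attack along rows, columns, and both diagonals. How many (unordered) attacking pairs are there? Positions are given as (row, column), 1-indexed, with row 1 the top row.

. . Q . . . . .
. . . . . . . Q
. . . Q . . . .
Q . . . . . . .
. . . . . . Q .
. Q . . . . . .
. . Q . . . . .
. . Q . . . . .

Same column: (1,3)–(7,3) (column 3); (1,3)–(8,3) (column 3); (7,3)–(8,3) (column 3).
Same diagonal: (1,3)–(5,7) (|1−5| = |3−7| = 4); (2,8)–(7,3) (|2−7| = |8−3| = 5); (6,2)–(7,3) (|6−7| = |2−3| = 1).
Total attacking pairs: 6.

6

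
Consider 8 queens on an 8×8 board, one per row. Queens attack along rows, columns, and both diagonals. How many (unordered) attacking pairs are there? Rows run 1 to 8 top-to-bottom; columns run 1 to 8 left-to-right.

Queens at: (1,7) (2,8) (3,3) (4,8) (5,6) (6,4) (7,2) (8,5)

3

Same column: (2,8)–(4,8) (column 8).
Same diagonal: (1,7)–(2,8) (|1−2| = |7−8| = 1); (2,8)–(6,4) (|2−6| = |8−4| = 4).
Total attacking pairs: 3.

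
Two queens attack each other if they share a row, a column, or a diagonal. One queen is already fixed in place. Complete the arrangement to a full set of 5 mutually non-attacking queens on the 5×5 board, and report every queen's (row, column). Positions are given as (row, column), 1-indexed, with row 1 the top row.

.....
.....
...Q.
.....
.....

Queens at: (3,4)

(1,5) (2,2) (3,4) (4,1) (5,3)

Row 1: attacked by (3,4)→{2,4}. Safe: 1, 3, 5. Place at column 5.
Row 2: attacked by (1,5)→{4,5}; (3,4)→{3,4,5}. Safe: 1, 2. Place at column 2.
Row 4: attacked by (1,5)→{2,5}; (2,2)→{2,4}; (3,4)→{3,4,5}. Safe: 1. Place at column 1.
Row 5: attacked by (1,5)→{1,5}; (2,2)→{2,5}; (3,4)→{2,4}; (4,1)→{1,2}. Safe: 3. Place at column 3.
Columns [5, 2, 4, 1, 3], r−c [-4, 0, -1, 3, 2], r+c [6, 4, 7, 5, 8] are all distinct, so no two queens attack.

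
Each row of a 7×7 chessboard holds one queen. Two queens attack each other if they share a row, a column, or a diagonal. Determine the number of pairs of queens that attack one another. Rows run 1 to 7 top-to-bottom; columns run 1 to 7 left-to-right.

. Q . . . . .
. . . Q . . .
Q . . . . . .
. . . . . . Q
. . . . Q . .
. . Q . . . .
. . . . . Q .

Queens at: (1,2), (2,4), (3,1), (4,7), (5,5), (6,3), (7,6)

All columns are distinct and no two queens satisfy |Δrow| = |Δcol|, so no pair attacks.

0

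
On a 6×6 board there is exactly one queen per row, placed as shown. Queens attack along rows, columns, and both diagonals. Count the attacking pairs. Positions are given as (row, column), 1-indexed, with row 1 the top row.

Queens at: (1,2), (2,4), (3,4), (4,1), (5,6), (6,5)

Same column: (2,4)–(3,4) (column 4).
Same diagonal: (1,2)–(3,4) (|1−3| = |2−4| = 2); (1,2)–(5,6) (|1−5| = |2−6| = 4); (3,4)–(5,6) (|3−5| = |4−6| = 2); (5,6)–(6,5) (|5−6| = |6−5| = 1).
Total attacking pairs: 5.

5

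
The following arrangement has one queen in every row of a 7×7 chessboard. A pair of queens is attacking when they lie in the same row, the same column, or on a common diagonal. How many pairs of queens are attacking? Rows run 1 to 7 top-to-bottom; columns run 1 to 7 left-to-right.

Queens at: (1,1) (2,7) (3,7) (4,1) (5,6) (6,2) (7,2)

Same column: (1,1)–(4,1) (column 1); (2,7)–(3,7) (column 7); (6,2)–(7,2) (column 2).
Same diagonal: (2,7)–(7,2) (|2−7| = |7−2| = 5).
Total attacking pairs: 4.

4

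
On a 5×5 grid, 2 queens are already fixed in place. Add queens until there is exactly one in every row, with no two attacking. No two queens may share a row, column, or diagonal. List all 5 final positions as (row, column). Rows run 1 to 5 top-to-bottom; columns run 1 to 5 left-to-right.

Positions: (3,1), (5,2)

Row 1: attacked by (3,1)→{1,3}; (5,2)→{2}. Safe: 4, 5. Place at column 5.
Row 2: attacked by (1,5)→{4,5}; (3,1)→{1,2}; (5,2)→{2,5}. Safe: 3. Place at column 3.
Row 4: attacked by (1,5)→{2,5}; (2,3)→{1,3,5}; (3,1)→{1,2}; (5,2)→{1,2,3}. Safe: 4. Place at column 4.
Columns [5, 3, 1, 4, 2], r−c [-4, -1, 2, 0, 3], r+c [6, 5, 4, 8, 7] are all distinct, so no two queens attack.

(1,5) (2,3) (3,1) (4,4) (5,2)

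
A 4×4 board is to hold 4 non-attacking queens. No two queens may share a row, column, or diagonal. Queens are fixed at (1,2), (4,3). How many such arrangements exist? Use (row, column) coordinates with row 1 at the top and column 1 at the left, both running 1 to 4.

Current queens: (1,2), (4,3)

1

Branch on row 2: col 4 → 1.
Sum: 1 = 1.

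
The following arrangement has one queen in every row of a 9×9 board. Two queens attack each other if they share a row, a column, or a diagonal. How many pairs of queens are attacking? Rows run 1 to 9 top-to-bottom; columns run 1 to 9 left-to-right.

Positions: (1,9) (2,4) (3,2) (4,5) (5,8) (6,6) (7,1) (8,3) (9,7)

All columns are distinct and no two queens satisfy |Δrow| = |Δcol|, so no pair attacks.

0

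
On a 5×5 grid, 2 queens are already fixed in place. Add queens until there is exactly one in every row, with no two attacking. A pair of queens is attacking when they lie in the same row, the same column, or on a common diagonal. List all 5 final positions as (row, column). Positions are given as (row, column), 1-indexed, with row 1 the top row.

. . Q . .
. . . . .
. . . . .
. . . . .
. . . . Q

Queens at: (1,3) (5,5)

(1,3) (2,1) (3,4) (4,2) (5,5)

Row 2: attacked by (1,3)→{2,3,4}; (5,5)→{2,5}. Safe: 1. Place at column 1.
Row 3: attacked by (1,3)→{1,3,5}; (2,1)→{1,2}; (5,5)→{3,5}. Safe: 4. Place at column 4.
Row 4: attacked by (1,3)→{3}; (2,1)→{1,3}; (3,4)→{3,4,5}; (5,5)→{4,5}. Safe: 2. Place at column 2.
Columns [3, 1, 4, 2, 5], r−c [-2, 1, -1, 2, 0], r+c [4, 3, 7, 6, 10] are all distinct, so no two queens attack.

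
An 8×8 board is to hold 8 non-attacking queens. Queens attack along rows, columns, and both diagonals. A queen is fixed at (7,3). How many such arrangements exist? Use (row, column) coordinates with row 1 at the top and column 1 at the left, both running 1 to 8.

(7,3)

Branch on row 1: col 1 → 0; col 2 → 1; col 4 → 6; col 5 → 3; col 6 → 0; col 7 → 3; col 8 → 1.
Sum: 0 + 1 + 6 + 3 + 0 + 3 + 1 = 14.

14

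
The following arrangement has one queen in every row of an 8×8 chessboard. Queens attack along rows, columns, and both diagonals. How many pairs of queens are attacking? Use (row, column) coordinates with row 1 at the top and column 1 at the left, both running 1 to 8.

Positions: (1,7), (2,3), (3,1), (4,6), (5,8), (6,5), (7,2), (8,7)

Same column: (1,7)–(8,7) (column 7).
Same diagonal: (6,5)–(8,7) (|6−8| = |5−7| = 2).
Total attacking pairs: 2.

2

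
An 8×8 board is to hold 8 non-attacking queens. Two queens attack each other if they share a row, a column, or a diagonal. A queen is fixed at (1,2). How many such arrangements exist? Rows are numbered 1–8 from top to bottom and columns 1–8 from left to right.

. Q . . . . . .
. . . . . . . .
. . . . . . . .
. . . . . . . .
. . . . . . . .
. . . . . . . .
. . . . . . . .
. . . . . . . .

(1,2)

8

Branch on row 2: col 4 → 1; col 5 → 2; col 6 → 2; col 7 → 2; col 8 → 1.
Sum: 1 + 2 + 2 + 2 + 1 = 8.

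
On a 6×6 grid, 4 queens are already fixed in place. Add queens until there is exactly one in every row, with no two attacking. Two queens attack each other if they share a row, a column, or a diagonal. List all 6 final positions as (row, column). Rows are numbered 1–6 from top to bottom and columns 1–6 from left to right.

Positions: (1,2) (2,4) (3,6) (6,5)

Row 4: attacked by (1,2)→{2,5}; (2,4)→{2,4,6}; (3,6)→{5,6}; (6,5)→{3,5}. Safe: 1. Place at column 1.
Row 5: attacked by (1,2)→{2,6}; (2,4)→{1,4}; (3,6)→{4,6}; (4,1)→{1,2}; (6,5)→{4,5,6}. Safe: 3. Place at column 3.
Columns [2, 4, 6, 1, 3, 5], r−c [-1, -2, -3, 3, 2, 1], r+c [3, 6, 9, 5, 8, 11] are all distinct, so no two queens attack.

(1,2) (2,4) (3,6) (4,1) (5,3) (6,5)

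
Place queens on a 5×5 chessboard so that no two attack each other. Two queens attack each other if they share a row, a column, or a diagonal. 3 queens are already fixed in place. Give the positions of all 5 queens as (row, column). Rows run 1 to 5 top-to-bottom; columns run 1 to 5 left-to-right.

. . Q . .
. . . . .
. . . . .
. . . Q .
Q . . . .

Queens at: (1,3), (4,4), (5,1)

(1,3) (2,5) (3,2) (4,4) (5,1)

Row 2: attacked by (1,3)→{2,3,4}; (4,4)→{2,4}; (5,1)→{1,4}. Safe: 5. Place at column 5.
Row 3: attacked by (1,3)→{1,3,5}; (2,5)→{4,5}; (4,4)→{3,4,5}; (5,1)→{1,3}. Safe: 2. Place at column 2.
Columns [3, 5, 2, 4, 1], r−c [-2, -3, 1, 0, 4], r+c [4, 7, 5, 8, 6] are all distinct, so no two queens attack.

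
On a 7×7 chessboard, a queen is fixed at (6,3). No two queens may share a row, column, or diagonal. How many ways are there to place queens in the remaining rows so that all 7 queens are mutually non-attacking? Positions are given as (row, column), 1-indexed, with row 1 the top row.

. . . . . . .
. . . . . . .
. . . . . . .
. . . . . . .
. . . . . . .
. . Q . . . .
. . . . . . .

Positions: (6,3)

Branch on row 1: col 1 → 0; col 2 → 3; col 4 → 1; col 5 → 0; col 6 → 1; col 7 → 1.
Sum: 0 + 3 + 1 + 0 + 1 + 1 = 6.

6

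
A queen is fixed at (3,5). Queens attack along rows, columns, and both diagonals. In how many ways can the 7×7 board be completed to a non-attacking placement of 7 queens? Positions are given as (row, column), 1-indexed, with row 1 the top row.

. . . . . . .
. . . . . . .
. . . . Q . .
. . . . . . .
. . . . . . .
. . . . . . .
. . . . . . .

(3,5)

6

Branch on row 1: col 1 → 1; col 2 → 1; col 4 → 2; col 6 → 2.
Sum: 1 + 1 + 2 + 2 = 6.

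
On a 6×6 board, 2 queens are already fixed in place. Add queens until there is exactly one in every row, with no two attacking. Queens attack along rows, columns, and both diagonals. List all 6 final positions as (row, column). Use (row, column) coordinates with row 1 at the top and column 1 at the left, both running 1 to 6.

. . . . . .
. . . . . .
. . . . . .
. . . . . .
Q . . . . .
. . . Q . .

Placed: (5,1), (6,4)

(1,3) (2,6) (3,2) (4,5) (5,1) (6,4)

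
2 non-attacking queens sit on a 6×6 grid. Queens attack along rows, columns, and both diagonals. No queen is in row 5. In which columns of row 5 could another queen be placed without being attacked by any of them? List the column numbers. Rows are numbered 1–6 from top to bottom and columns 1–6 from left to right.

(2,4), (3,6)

(2,4) attacks row 5 at column 4 and diagonals 1.
(3,6) attacks row 5 at column 6 and diagonals 4.
Attacked columns: {1, 4, 6}. Safe: {2, 3, 5}.

columns 2, 3, 5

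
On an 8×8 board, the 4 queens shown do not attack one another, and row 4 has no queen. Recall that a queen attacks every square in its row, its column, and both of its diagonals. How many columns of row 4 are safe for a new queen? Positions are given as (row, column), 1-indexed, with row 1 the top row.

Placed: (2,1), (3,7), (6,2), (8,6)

(2,1) attacks row 4 at column 1 and diagonals 3.
(3,7) attacks row 4 at column 7 and diagonals 6, 8.
(6,2) attacks row 4 at column 2 and diagonals 4.
(8,6) attacks row 4 at column 6 and diagonals 2.
Attacked columns: {1, 2, 3, 4, 6, 7, 8}. Safe: {5}.

1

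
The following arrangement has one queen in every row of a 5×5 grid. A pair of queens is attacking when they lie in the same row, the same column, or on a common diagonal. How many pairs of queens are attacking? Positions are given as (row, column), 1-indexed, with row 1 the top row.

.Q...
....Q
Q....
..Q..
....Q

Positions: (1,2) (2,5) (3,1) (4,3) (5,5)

Same column: (2,5)–(5,5) (column 5).
Same diagonal: (2,5)–(4,3) (|2−4| = |5−3| = 2).
Total attacking pairs: 2.

2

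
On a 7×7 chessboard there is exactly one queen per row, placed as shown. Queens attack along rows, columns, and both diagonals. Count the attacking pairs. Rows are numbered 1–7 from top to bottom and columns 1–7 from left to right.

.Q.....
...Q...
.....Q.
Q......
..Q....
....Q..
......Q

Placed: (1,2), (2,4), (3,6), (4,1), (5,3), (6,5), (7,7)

0

All columns are distinct and no two queens satisfy |Δrow| = |Δcol|, so no pair attacks.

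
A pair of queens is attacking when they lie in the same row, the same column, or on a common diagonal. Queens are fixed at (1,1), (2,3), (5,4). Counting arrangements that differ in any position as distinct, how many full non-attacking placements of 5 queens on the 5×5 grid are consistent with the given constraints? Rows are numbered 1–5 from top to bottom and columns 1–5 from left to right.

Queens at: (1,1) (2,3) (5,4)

Branch on row 3: col 5 → 1.
Sum: 1 = 1.

1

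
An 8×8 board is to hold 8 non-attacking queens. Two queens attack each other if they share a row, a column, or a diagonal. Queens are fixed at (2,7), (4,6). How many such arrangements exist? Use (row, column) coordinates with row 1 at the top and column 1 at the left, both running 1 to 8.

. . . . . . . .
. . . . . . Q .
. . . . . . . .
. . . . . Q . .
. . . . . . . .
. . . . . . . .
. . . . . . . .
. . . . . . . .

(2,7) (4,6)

4

Branch on row 1: col 1 → 1; col 2 → 1; col 4 → 0; col 5 → 2.
Sum: 1 + 1 + 0 + 2 = 4.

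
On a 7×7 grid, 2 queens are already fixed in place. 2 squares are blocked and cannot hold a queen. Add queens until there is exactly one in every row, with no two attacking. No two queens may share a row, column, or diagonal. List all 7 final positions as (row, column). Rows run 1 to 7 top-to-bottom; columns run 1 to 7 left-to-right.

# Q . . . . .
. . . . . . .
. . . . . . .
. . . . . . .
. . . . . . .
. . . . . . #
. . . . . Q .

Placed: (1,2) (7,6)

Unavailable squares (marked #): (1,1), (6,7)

(1,2) (2,4) (3,1) (4,7) (5,5) (6,3) (7,6)

Row 2: attacked by (1,2)→{1,2,3}; (7,6)→{1,6}. Safe: 4, 5, 7. Place at column 4.
Row 3: attacked by (1,2)→{2,4}; (2,4)→{3,4,5}; (7,6)→{2,6}. Safe: 1, 7. Place at column 1.
Row 4: attacked by (1,2)→{2,5}; (2,4)→{2,4,6}; (3,1)→{1,2}; (7,6)→{3,6}. Safe: 7. Place at column 7.
Row 5: attacked by (1,2)→{2,6}; (2,4)→{1,4,7}; (3,1)→{1,3}; (4,7)→{6,7}; (7,6)→{4,6}. Safe: 5. Place at column 5.
Row 6: attacked by (1,2)→{2,7}; (2,4)→{4}; (3,1)→{1,4}; (4,7)→{5,7}; (5,5)→{4,5,6}; (7,6)→{5,6,7}. Blocked: 7. Safe: 3. Place at column 3.
Columns [2, 4, 1, 7, 5, 3, 6], r−c [-1, -2, 2, -3, 0, 3, 1], r+c [3, 6, 4, 11, 10, 9, 13] are all distinct, so no two queens attack.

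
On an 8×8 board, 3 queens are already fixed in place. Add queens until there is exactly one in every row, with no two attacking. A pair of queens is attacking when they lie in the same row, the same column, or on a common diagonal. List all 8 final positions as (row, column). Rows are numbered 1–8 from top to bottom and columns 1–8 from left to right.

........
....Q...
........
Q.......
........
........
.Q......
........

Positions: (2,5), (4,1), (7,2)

Row 1: attacked by (2,5)→{4,5,6}; (4,1)→{1,4}; (7,2)→{2,8}. Safe: 3, 7. Place at column 7.
Row 3: attacked by (1,7)→{5,7}; (2,5)→{4,5,6}; (4,1)→{1,2}; (7,2)→{2,6}. Safe: 3, 8. Place at column 3.
Row 5: attacked by (1,7)→{3,7}; (2,5)→{2,5,8}; (3,3)→{1,3,5}; (4,1)→{1,2}; (7,2)→{2,4}. Safe: 6. Place at column 6.
Row 6: attacked by (1,7)→{2,7}; (2,5)→{1,5}; (3,3)→{3,6}; (4,1)→{1,3}; (5,6)→{5,6,7}; (7,2)→{1,2,3}. Safe: 4, 8. Place at column 8.
Row 8: attacked by (1,7)→{7}; (2,5)→{5}; (3,3)→{3,8}; (4,1)→{1,5}; (5,6)→{3,6}; (6,8)→{6,8}; (7,2)→{1,2,3}. Safe: 4. Place at column 4.
Columns [7, 5, 3, 1, 6, 8, 2, 4], r−c [-6, -3, 0, 3, -1, -2, 5, 4], r+c [8, 7, 6, 5, 11, 14, 9, 12] are all distinct, so no two queens attack.

(1,7) (2,5) (3,3) (4,1) (5,6) (6,8) (7,2) (8,4)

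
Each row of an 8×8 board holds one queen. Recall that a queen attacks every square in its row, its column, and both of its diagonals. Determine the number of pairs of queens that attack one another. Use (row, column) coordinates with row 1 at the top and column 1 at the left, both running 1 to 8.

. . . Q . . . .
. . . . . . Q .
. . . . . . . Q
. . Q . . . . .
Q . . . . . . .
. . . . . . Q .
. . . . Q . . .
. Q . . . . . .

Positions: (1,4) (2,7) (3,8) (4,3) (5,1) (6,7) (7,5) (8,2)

2

Same column: (2,7)–(6,7) (column 7).
Same diagonal: (2,7)–(3,8) (|2−3| = |7−8| = 1).
Total attacking pairs: 2.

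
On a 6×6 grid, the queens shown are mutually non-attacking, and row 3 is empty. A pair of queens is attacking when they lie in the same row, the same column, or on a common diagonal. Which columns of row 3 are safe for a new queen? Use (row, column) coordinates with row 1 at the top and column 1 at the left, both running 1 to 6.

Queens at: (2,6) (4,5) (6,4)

columns 2, 3

(2,6) attacks row 3 at column 6 and diagonals 5.
(4,5) attacks row 3 at column 5 and diagonals 4, 6.
(6,4) attacks row 3 at column 4 and diagonals 1.
Attacked columns: {1, 4, 5, 6}. Safe: {2, 3}.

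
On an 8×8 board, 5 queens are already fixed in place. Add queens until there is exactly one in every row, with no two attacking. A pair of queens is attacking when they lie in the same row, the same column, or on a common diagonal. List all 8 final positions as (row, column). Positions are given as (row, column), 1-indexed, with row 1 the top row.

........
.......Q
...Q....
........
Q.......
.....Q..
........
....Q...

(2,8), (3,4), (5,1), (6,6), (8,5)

(1,3) (2,8) (3,4) (4,7) (5,1) (6,6) (7,2) (8,5)

Row 1: attacked by (2,8)→{7,8}; (3,4)→{2,4,6}; (5,1)→{1,5}; (6,6)→{1,6}; (8,5)→{5}. Safe: 3. Place at column 3.
Row 4: attacked by (1,3)→{3,6}; (2,8)→{6,8}; (3,4)→{3,4,5}; (5,1)→{1,2}; (6,6)→{4,6,8}; (8,5)→{1,5}. Safe: 7. Place at column 7.
Row 7: attacked by (1,3)→{3}; (2,8)→{3,8}; (3,4)→{4,8}; (4,7)→{4,7}; (5,1)→{1,3}; (6,6)→{5,6,7}; (8,5)→{4,5,6}. Safe: 2. Place at column 2.
Columns [3, 8, 4, 7, 1, 6, 2, 5], r−c [-2, -6, -1, -3, 4, 0, 5, 3], r+c [4, 10, 7, 11, 6, 12, 9, 13] are all distinct, so no two queens attack.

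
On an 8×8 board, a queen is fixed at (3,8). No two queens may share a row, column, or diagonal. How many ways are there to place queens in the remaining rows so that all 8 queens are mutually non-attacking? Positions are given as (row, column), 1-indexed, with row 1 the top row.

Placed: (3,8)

16

Branch on row 1: col 1 → 2; col 2 → 1; col 3 → 4; col 4 → 4; col 5 → 4; col 7 → 1.
Sum: 2 + 1 + 4 + 4 + 4 + 1 = 16.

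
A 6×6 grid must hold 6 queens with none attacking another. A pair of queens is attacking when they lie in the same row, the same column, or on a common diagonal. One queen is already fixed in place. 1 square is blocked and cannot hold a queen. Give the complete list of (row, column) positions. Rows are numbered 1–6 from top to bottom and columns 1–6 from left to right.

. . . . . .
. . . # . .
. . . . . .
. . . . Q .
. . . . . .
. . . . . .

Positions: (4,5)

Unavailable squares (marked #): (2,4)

(1,3) (2,6) (3,2) (4,5) (5,1) (6,4)

Row 1: attacked by (4,5)→{2,5}. Safe: 1, 3, 4, 6. Place at column 3.
Row 2: attacked by (1,3)→{2,3,4}; (4,5)→{3,5}. Blocked: 4. Safe: 1, 6. Place at column 6.
Row 3: attacked by (1,3)→{1,3,5}; (2,6)→{5,6}; (4,5)→{4,5,6}. Safe: 2. Place at column 2.
Row 5: attacked by (1,3)→{3}; (2,6)→{3,6}; (3,2)→{2,4}; (4,5)→{4,5,6}. Safe: 1. Place at column 1.
Row 6: attacked by (1,3)→{3}; (2,6)→{2,6}; (3,2)→{2,5}; (4,5)→{3,5}; (5,1)→{1,2}. Safe: 4. Place at column 4.
Columns [3, 6, 2, 5, 1, 4], r−c [-2, -4, 1, -1, 4, 2], r+c [4, 8, 5, 9, 6, 10] are all distinct, so no two queens attack.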